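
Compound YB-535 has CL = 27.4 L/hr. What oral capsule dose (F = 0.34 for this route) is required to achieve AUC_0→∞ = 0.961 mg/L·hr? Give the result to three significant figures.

Dose = CL × AUC_0→∞ / F
     = 27.4 × 0.961 / 0.34 = 77.4453 mg

Dose = 77.4 mg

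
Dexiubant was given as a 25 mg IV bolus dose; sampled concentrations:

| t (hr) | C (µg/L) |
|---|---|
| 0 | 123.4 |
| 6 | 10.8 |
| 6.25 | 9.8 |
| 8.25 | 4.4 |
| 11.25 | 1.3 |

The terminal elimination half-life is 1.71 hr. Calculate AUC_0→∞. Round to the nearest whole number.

Trapezoidal AUC_0→11.25:
  [0→6]: (123.4+10.8)/2 × 6 = 402.6
  [6→6.25]: (10.8+9.8)/2 × 0.25 = 2.575
  [6.25→8.25]: (9.8+4.4)/2 × 2 = 14.2
  [8.25→11.25]: (4.4+1.3)/2 × 3 = 8.55
  Sum = 427.925 µg/L·hr
k_e = ln2 / t½ = 0.693147 / 1.71 = 0.4053 hr^-1
Extrapolated tail: C_last / k_e = 1.3 / 0.4053 = 3.208
AUC_0→∞ = 427.925 + 3.208 = 431.133 µg/L·hr

AUC = 431 µg/L·hr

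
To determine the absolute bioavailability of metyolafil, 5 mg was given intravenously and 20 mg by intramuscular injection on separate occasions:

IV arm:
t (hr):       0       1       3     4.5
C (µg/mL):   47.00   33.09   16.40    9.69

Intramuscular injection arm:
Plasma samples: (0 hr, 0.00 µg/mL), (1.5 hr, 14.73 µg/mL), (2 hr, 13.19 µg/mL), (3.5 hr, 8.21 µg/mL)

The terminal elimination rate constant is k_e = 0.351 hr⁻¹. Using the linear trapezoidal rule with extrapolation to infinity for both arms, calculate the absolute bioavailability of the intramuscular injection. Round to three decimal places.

F = 0.105

Trapezoidal AUC_0→4.5 (IV):
  [0→1]: (47.00+33.09)/2 × 1 = 40.045
  [1→3]: (33.09+16.40)/2 × 2 = 49.49
  [3→4.5]: (16.40+9.69)/2 × 1.5 = 19.5675
  Sum = 109.1025 µg/mL·hr
IV tail: 9.69/0.351 = 27.607; AUC_iv,0→∞ = 109.1025 + 27.607 = 136.7095 µg/mL·hr
Trapezoidal AUC_0→3.5 (intramuscular injection):
  [0→1.5]: (0.00+14.73)/2 × 1.5 = 11.0475
  [1.5→2]: (14.73+13.19)/2 × 0.5 = 6.98
  [2→3.5]: (13.19+8.21)/2 × 1.5 = 16.05
  Sum = 34.0775 µg/mL·hr
intramuscular injection tail: 8.21/0.351 = 23.390; AUC_ev,0→∞ = 34.0775 + 23.390 = 57.4675 µg/mL·hr
F = (AUC_ev/D_ev)/(AUC_iv/D_iv) = (57.4675/20)/(136.7095/5) = 2.873375/27.3419 = 0.1051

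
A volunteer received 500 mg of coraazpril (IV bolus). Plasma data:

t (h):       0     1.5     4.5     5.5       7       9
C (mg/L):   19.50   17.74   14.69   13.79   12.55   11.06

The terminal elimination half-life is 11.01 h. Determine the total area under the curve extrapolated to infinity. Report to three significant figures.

Trapezoidal AUC_0→9:
  [0→1.5]: (19.50+17.74)/2 × 1.5 = 27.93
  [1.5→4.5]: (17.74+14.69)/2 × 3 = 48.645
  [4.5→5.5]: (14.69+13.79)/2 × 1 = 14.24
  [5.5→7]: (13.79+12.55)/2 × 1.5 = 19.755
  [7→9]: (12.55+11.06)/2 × 2 = 23.61
  Sum = 134.18 mg/L·h
k_e = ln2 / t½ = 0.693147 / 11.01 = 0.0630 h^-1
Extrapolated tail: C_last / k_e = 11.06 / 0.063 = 175.556
AUC_0→∞ = 134.18 + 175.556 = 309.736 mg/L·h

AUC = 310 mg/L·h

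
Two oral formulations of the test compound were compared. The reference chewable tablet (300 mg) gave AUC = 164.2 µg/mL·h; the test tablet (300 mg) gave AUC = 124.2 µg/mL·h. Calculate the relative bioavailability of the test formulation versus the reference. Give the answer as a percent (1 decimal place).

F_rel = 75.6%

F_rel = (AUC_test/D_test) / (AUC_ref/D_ref)
      = (124.2/300) / (164.2/300)
      = 0.414 / 0.547333 = 0.7564 = 75.64%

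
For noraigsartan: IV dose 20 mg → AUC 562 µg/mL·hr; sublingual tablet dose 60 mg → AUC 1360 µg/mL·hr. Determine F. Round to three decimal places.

F = (AUC_ev / D_ev) / (AUC_iv / D_iv)
  = (1360/60) / (562/20)
  = 22.6667 / 28.1 = 0.8066

F = 0.807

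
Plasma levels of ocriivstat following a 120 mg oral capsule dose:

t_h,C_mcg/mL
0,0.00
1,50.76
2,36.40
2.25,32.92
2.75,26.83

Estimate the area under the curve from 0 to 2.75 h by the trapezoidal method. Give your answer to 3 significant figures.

Trapezoidal AUC_0→2.75:
  [0→1]: (0.00+50.76)/2 × 1 = 25.38
  [1→2]: (50.76+36.40)/2 × 1 = 43.58
  [2→2.25]: (36.40+32.92)/2 × 0.25 = 8.665
  [2.25→2.75]: (32.92+26.83)/2 × 0.5 = 14.9375
  Sum = 92.5625 mcg/mL·h

AUC = 92.6 mcg/mL·h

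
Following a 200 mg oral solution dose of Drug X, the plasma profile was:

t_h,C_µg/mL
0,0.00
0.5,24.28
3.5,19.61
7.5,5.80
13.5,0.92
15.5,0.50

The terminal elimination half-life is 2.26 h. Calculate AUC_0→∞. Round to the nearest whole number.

Trapezoidal AUC_0→15.5:
  [0→0.5]: (0.00+24.28)/2 × 0.5 = 6.07
  [0.5→3.5]: (24.28+19.61)/2 × 3 = 65.835
  [3.5→7.5]: (19.61+5.80)/2 × 4 = 50.82
  [7.5→13.5]: (5.80+0.92)/2 × 6 = 20.16
  [13.5→15.5]: (0.92+0.50)/2 × 2 = 1.42
  Sum = 144.305 µg/mL·h
k_e = ln2 / t½ = 0.693147 / 2.26 = 0.3067 h^-1
Extrapolated tail: C_last / k_e = 0.50 / 0.3067 = 1.630
AUC_0→∞ = 144.305 + 1.630 = 145.935 µg/mL·h

AUC = 146 µg/mL·h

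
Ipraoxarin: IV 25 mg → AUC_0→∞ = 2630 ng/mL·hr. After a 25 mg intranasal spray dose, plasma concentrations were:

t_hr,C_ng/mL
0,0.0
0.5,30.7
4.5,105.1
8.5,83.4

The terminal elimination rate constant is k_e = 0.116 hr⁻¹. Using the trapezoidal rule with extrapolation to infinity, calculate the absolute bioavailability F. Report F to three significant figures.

Trapezoidal AUC_0→8.5 (intranasal spray):
  [0→0.5]: (0.0+30.7)/2 × 0.5 = 7.675
  [0.5→4.5]: (30.7+105.1)/2 × 4 = 271.6
  [4.5→8.5]: (105.1+83.4)/2 × 4 = 377.0
  Sum = 656.275 ng/mL·hr
Tail: C_last/k_e = 83.4/0.116 = 718.966
AUC_0→∞ (intranasal spray) = 656.275 + 718.966 = 1375.241 ng/mL·hr
F = (AUC_ev/D_ev)/(AUC_iv/D_iv) = (1375.241/25)/(2630/25) = 55.00964/105.2 = 0.5229

F = 0.523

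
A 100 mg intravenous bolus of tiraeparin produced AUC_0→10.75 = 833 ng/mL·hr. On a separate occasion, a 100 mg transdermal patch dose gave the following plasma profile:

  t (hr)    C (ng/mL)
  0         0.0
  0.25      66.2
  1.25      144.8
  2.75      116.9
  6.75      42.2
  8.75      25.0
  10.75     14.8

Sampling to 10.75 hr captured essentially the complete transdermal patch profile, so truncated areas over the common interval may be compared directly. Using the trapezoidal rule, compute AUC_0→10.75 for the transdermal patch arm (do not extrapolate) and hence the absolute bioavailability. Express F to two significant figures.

Trapezoidal AUC_0→10.75 (transdermal patch):
  [0→0.25]: (0.0+66.2)/2 × 0.25 = 8.275
  [0.25→1.25]: (66.2+144.8)/2 × 1 = 105.5
  [1.25→2.75]: (144.8+116.9)/2 × 1.5 = 196.275
  [2.75→6.75]: (116.9+42.2)/2 × 4 = 318.2
  [6.75→8.75]: (42.2+25.0)/2 × 2 = 67.2
  [8.75→10.75]: (25.0+14.8)/2 × 2 = 39.8
  Sum = 735.25 ng/mL·hr
F = (AUC_ev/D_ev)/(AUC_iv/D_iv) = (735.25/100)/(833/100) = 7.3525/8.33 = 0.8827

F = 0.88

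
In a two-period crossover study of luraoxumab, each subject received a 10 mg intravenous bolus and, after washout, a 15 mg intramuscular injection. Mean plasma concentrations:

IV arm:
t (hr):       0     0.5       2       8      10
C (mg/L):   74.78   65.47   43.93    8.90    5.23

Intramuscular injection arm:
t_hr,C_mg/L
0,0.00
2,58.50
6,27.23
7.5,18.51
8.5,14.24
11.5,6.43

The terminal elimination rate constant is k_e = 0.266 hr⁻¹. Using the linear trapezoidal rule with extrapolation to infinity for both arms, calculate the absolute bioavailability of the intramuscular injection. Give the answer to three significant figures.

Trapezoidal AUC_0→10 (IV):
  [0→0.5]: (74.78+65.47)/2 × 0.5 = 35.0625
  [0.5→2]: (65.47+43.93)/2 × 1.5 = 82.05
  [2→8]: (43.93+8.90)/2 × 6 = 158.49
  [8→10]: (8.90+5.23)/2 × 2 = 14.13
  Sum = 289.7325 mg/L·hr
IV tail: 5.23/0.266 = 19.662; AUC_iv,0→∞ = 289.7325 + 19.662 = 309.3945 mg/L·hr
Trapezoidal AUC_0→11.5 (intramuscular injection):
  [0→2]: (0.00+58.50)/2 × 2 = 58.5
  [2→6]: (58.50+27.23)/2 × 4 = 171.46
  [6→7.5]: (27.23+18.51)/2 × 1.5 = 34.305
  [7.5→8.5]: (18.51+14.24)/2 × 1 = 16.375
  [8.5→11.5]: (14.24+6.43)/2 × 3 = 31.005
  Sum = 311.645 mg/L·hr
intramuscular injection tail: 6.43/0.266 = 24.173; AUC_ev,0→∞ = 311.645 + 24.173 = 335.818 mg/L·hr
F = (AUC_ev/D_ev)/(AUC_iv/D_iv) = (335.818/15)/(309.3945/10) = 22.3879/30.93945 = 0.7236

F = 0.724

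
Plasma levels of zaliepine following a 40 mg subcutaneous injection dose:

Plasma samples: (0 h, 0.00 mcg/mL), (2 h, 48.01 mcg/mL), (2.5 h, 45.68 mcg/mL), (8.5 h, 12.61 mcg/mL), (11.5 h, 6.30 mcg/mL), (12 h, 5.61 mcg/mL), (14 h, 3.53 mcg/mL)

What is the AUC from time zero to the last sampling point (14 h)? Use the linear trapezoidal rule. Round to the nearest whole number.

AUC = 287 mcg/mL·h

Trapezoidal AUC_0→14:
  [0→2]: (0.00+48.01)/2 × 2 = 48.01
  [2→2.5]: (48.01+45.68)/2 × 0.5 = 23.4225
  [2.5→8.5]: (45.68+12.61)/2 × 6 = 174.87
  [8.5→11.5]: (12.61+6.30)/2 × 3 = 28.365
  [11.5→12]: (6.30+5.61)/2 × 0.5 = 2.9775
  [12→14]: (5.61+3.53)/2 × 2 = 9.14
  Sum = 286.785 mcg/mL·h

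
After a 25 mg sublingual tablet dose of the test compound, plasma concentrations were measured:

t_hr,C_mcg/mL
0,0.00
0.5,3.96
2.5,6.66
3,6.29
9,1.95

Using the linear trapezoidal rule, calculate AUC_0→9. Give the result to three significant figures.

Trapezoidal AUC_0→9:
  [0→0.5]: (0.00+3.96)/2 × 0.5 = 0.99
  [0.5→2.5]: (3.96+6.66)/2 × 2 = 10.62
  [2.5→3]: (6.66+6.29)/2 × 0.5 = 3.2375
  [3→9]: (6.29+1.95)/2 × 6 = 24.72
  Sum = 39.5675 mcg/mL·hr

AUC = 39.6 mcg/mL·hr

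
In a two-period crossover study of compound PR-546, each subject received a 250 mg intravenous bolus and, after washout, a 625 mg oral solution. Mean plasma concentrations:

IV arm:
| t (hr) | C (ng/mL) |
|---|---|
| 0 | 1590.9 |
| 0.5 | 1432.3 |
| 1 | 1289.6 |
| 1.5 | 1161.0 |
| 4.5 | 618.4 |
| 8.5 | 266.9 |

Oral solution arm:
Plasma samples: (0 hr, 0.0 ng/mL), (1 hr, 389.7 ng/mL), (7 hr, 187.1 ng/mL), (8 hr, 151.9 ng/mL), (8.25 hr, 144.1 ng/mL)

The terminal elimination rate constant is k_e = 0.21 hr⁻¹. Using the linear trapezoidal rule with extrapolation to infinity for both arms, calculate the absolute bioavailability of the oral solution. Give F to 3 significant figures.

F = 0.145

Trapezoidal AUC_0→8.5 (IV):
  [0→0.5]: (1590.9+1432.3)/2 × 0.5 = 755.8
  [0.5→1]: (1432.3+1289.6)/2 × 0.5 = 680.475
  [1→1.5]: (1289.6+1161.0)/2 × 0.5 = 612.65
  [1.5→4.5]: (1161.0+618.4)/2 × 3 = 2669.1
  [4.5→8.5]: (618.4+266.9)/2 × 4 = 1770.6
  Sum = 6488.625 ng/mL·hr
IV tail: 266.9/0.21 = 1270.952; AUC_iv,0→∞ = 6488.625 + 1270.952 = 7759.577 ng/mL·hr
Trapezoidal AUC_0→8.25 (oral solution):
  [0→1]: (0.0+389.7)/2 × 1 = 194.85
  [1→7]: (389.7+187.1)/2 × 6 = 1730.4
  [7→8]: (187.1+151.9)/2 × 1 = 169.5
  [8→8.25]: (151.9+144.1)/2 × 0.25 = 37.0
  Sum = 2131.75 ng/mL·hr
oral solution tail: 144.1/0.21 = 686.190; AUC_ev,0→∞ = 2131.75 + 686.190 = 2817.94 ng/mL·hr
F = (AUC_ev/D_ev)/(AUC_iv/D_iv) = (2817.94/625)/(7759.577/250) = 4.508704/31.038308 = 0.1453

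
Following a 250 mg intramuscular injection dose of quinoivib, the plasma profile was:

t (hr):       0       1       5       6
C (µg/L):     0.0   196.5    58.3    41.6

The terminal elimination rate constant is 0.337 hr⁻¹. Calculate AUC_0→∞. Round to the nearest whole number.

AUC = 781 µg/L·hr

Trapezoidal AUC_0→6:
  [0→1]: (0.0+196.5)/2 × 1 = 98.25
  [1→5]: (196.5+58.3)/2 × 4 = 509.6
  [5→6]: (58.3+41.6)/2 × 1 = 49.95
  Sum = 657.8 µg/L·hr
Extrapolated tail: C_last / k_e = 41.6 / 0.337 = 123.442
AUC_0→∞ = 657.8 + 123.442 = 781.242 µg/L·hr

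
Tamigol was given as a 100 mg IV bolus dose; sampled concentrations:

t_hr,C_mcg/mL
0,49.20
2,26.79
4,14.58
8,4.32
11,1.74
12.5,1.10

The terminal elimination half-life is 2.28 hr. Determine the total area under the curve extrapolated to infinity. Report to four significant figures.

AUC = 170.0 mcg/mL·hr

Trapezoidal AUC_0→12.5:
  [0→2]: (49.20+26.79)/2 × 2 = 75.99
  [2→4]: (26.79+14.58)/2 × 2 = 41.37
  [4→8]: (14.58+4.32)/2 × 4 = 37.8
  [8→11]: (4.32+1.74)/2 × 3 = 9.09
  [11→12.5]: (1.74+1.10)/2 × 1.5 = 2.13
  Sum = 166.38 mcg/mL·hr
k_e = ln2 / t½ = 0.693147 / 2.28 = 0.3040 hr^-1
Extrapolated tail: C_last / k_e = 1.10 / 0.304 = 3.618
AUC_0→∞ = 166.38 + 3.618 = 169.998 mcg/mL·hr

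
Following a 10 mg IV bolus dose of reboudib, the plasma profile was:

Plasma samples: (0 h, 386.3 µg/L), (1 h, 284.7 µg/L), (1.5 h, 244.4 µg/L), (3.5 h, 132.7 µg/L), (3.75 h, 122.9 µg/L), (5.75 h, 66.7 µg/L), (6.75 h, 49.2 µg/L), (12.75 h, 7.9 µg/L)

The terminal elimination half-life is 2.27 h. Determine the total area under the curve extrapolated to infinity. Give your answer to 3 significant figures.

Trapezoidal AUC_0→12.75:
  [0→1]: (386.3+284.7)/2 × 1 = 335.5
  [1→1.5]: (284.7+244.4)/2 × 0.5 = 132.275
  [1.5→3.5]: (244.4+132.7)/2 × 2 = 377.1
  [3.5→3.75]: (132.7+122.9)/2 × 0.25 = 31.95
  [3.75→5.75]: (122.9+66.7)/2 × 2 = 189.6
  [5.75→6.75]: (66.7+49.2)/2 × 1 = 57.95
  [6.75→12.75]: (49.2+7.9)/2 × 6 = 171.3
  Sum = 1295.675 µg/L·h
k_e = ln2 / t½ = 0.693147 / 2.27 = 0.3054 h^-1
Extrapolated tail: C_last / k_e = 7.9 / 0.3054 = 25.868
AUC_0→∞ = 1295.675 + 25.868 = 1321.543 µg/L·h

AUC = 1320 µg/L·h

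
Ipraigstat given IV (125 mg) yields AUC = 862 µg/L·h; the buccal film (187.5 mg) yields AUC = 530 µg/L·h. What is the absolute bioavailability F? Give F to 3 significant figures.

F = 0.410

F = (AUC_ev / D_ev) / (AUC_iv / D_iv)
  = (530/187.5) / (862/125)
  = 2.82667 / 6.896 = 0.4099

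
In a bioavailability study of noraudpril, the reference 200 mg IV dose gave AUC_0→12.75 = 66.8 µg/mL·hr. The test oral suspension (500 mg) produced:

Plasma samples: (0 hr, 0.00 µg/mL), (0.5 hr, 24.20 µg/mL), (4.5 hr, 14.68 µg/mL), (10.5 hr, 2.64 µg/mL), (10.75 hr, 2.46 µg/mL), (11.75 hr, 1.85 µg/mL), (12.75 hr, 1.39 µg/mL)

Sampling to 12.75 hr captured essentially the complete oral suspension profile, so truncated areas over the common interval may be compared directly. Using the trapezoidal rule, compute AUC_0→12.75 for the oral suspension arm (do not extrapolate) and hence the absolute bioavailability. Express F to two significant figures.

Trapezoidal AUC_0→12.75 (oral suspension):
  [0→0.5]: (0.00+24.20)/2 × 0.5 = 6.05
  [0.5→4.5]: (24.20+14.68)/2 × 4 = 77.76
  [4.5→10.5]: (14.68+2.64)/2 × 6 = 51.96
  [10.5→10.75]: (2.64+2.46)/2 × 0.25 = 0.6375
  [10.75→11.75]: (2.46+1.85)/2 × 1 = 2.155
  [11.75→12.75]: (1.85+1.39)/2 × 1 = 1.62
  Sum = 140.1825 µg/mL·hr
F = (AUC_ev/D_ev)/(AUC_iv/D_iv) = (140.1825/500)/(66.8/200) = 0.280365/0.334 = 0.8394

F = 0.84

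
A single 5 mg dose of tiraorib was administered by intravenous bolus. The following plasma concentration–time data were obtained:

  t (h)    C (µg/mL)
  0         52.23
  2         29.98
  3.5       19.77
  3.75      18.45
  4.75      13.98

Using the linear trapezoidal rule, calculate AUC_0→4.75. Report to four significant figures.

AUC = 140.5 µg/mL·h

Trapezoidal AUC_0→4.75:
  [0→2]: (52.23+29.98)/2 × 2 = 82.21
  [2→3.5]: (29.98+19.77)/2 × 1.5 = 37.3125
  [3.5→3.75]: (19.77+18.45)/2 × 0.25 = 4.7775
  [3.75→4.75]: (18.45+13.98)/2 × 1 = 16.215
  Sum = 140.515 µg/mL·h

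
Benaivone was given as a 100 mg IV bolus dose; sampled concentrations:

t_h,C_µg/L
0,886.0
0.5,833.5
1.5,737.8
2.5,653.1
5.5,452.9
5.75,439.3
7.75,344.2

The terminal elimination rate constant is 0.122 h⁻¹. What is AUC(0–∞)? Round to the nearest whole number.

AUC = 7286 µg/L·h

Trapezoidal AUC_0→7.75:
  [0→0.5]: (886.0+833.5)/2 × 0.5 = 429.875
  [0.5→1.5]: (833.5+737.8)/2 × 1 = 785.65
  [1.5→2.5]: (737.8+653.1)/2 × 1 = 695.45
  [2.5→5.5]: (653.1+452.9)/2 × 3 = 1659.0
  [5.5→5.75]: (452.9+439.3)/2 × 0.25 = 111.525
  [5.75→7.75]: (439.3+344.2)/2 × 2 = 783.5
  Sum = 4465.0 µg/L·h
Extrapolated tail: C_last / k_e = 344.2 / 0.122 = 2821.311
AUC_0→∞ = 4465.0 + 2821.311 = 7286.311 µg/L·h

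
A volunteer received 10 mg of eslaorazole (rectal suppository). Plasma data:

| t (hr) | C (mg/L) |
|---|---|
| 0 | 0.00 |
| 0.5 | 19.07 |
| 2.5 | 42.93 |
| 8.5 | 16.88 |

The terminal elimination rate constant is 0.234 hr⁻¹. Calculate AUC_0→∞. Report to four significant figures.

Trapezoidal AUC_0→8.5:
  [0→0.5]: (0.00+19.07)/2 × 0.5 = 4.7675
  [0.5→2.5]: (19.07+42.93)/2 × 2 = 62.0
  [2.5→8.5]: (42.93+16.88)/2 × 6 = 179.43
  Sum = 246.1975 mg/L·hr
Extrapolated tail: C_last / k_e = 16.88 / 0.234 = 72.137
AUC_0→∞ = 246.1975 + 72.137 = 318.3345 mg/L·hr

AUC = 318.3 mg/L·hr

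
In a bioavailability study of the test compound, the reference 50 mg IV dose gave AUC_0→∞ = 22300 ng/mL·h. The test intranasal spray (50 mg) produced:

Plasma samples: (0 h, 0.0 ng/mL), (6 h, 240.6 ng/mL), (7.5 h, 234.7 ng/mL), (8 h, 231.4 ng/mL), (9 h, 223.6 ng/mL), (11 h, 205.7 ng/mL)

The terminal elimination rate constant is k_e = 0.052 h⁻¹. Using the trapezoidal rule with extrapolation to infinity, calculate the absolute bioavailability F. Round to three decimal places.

F = 0.260

Trapezoidal AUC_0→11 (intranasal spray):
  [0→6]: (0.0+240.6)/2 × 6 = 721.8
  [6→7.5]: (240.6+234.7)/2 × 1.5 = 356.475
  [7.5→8]: (234.7+231.4)/2 × 0.5 = 116.525
  [8→9]: (231.4+223.6)/2 × 1 = 227.5
  [9→11]: (223.6+205.7)/2 × 2 = 429.3
  Sum = 1851.6 ng/mL·h
Tail: C_last/k_e = 205.7/0.052 = 3955.769
AUC_0→∞ (intranasal spray) = 1851.6 + 3955.769 = 5807.369 ng/mL·h
F = (AUC_ev/D_ev)/(AUC_iv/D_iv) = (5807.369/50)/(22300/50) = 116.14738/446 = 0.2604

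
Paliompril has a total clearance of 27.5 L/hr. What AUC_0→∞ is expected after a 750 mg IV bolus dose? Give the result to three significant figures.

AUC = 27.3 mg/L·hr

AUC_0→∞ = Dose_iv / CL
        = 750 / 27.5 = 27.2727 mg/L·hr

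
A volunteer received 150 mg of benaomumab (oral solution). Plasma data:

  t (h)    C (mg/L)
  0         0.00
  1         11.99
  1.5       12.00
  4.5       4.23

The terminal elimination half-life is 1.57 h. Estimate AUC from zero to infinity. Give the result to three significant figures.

Trapezoidal AUC_0→4.5:
  [0→1]: (0.00+11.99)/2 × 1 = 5.995
  [1→1.5]: (11.99+12.00)/2 × 0.5 = 5.9975
  [1.5→4.5]: (12.00+4.23)/2 × 3 = 24.345
  Sum = 36.3375 mg/L·h
k_e = ln2 / t½ = 0.693147 / 1.57 = 0.4415 h^-1
Extrapolated tail: C_last / k_e = 4.23 / 0.4415 = 9.581
AUC_0→∞ = 36.3375 + 9.581 = 45.9185 mg/L·h

AUC = 45.9 mg/L·h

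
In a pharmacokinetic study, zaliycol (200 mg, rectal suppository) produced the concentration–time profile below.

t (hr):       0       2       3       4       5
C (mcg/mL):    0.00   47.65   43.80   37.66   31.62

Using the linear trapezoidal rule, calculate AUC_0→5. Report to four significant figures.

Trapezoidal AUC_0→5:
  [0→2]: (0.00+47.65)/2 × 2 = 47.65
  [2→3]: (47.65+43.80)/2 × 1 = 45.725
  [3→4]: (43.80+37.66)/2 × 1 = 40.73
  [4→5]: (37.66+31.62)/2 × 1 = 34.64
  Sum = 168.745 mcg/mL·hr

AUC = 168.7 mcg/mL·hr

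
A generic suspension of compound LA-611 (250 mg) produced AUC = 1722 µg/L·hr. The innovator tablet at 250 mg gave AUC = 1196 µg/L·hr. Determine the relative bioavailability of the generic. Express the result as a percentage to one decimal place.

F_rel = (AUC_test/D_test) / (AUC_ref/D_ref)
      = (1722/250) / (1196/250)
      = 6.888 / 4.784 = 1.4398 = 143.98%

F_rel = 144.0%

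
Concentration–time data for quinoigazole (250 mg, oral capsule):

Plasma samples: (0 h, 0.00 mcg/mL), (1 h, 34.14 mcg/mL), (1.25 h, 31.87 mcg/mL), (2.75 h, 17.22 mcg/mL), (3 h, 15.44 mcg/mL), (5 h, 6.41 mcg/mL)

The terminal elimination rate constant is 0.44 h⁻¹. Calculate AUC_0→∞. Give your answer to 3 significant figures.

Trapezoidal AUC_0→5:
  [0→1]: (0.00+34.14)/2 × 1 = 17.07
  [1→1.25]: (34.14+31.87)/2 × 0.25 = 8.25125
  [1.25→2.75]: (31.87+17.22)/2 × 1.5 = 36.8175
  [2.75→3]: (17.22+15.44)/2 × 0.25 = 4.0825
  [3→5]: (15.44+6.41)/2 × 2 = 21.85
  Sum = 88.07125 mcg/mL·h
Extrapolated tail: C_last / k_e = 6.41 / 0.44 = 14.568
AUC_0→∞ = 88.07125 + 14.568 = 102.63925 mcg/mL·h

AUC = 103 mcg/mL·h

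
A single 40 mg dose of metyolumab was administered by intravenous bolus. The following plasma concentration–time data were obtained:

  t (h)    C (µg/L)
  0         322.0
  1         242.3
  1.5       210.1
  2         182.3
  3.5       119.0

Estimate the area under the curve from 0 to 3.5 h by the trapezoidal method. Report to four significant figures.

AUC = 719.3 µg/L·h

Trapezoidal AUC_0→3.5:
  [0→1]: (322.0+242.3)/2 × 1 = 282.15
  [1→1.5]: (242.3+210.1)/2 × 0.5 = 113.1
  [1.5→2]: (210.1+182.3)/2 × 0.5 = 98.1
  [2→3.5]: (182.3+119.0)/2 × 1.5 = 225.975
  Sum = 719.325 µg/L·h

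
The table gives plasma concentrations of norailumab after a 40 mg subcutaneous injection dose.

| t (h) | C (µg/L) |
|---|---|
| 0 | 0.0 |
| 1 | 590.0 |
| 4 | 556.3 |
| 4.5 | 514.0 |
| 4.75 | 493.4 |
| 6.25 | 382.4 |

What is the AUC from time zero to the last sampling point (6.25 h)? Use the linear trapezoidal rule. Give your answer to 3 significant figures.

Trapezoidal AUC_0→6.25:
  [0→1]: (0.0+590.0)/2 × 1 = 295.0
  [1→4]: (590.0+556.3)/2 × 3 = 1719.45
  [4→4.5]: (556.3+514.0)/2 × 0.5 = 267.575
  [4.5→4.75]: (514.0+493.4)/2 × 0.25 = 125.925
  [4.75→6.25]: (493.4+382.4)/2 × 1.5 = 656.85
  Sum = 3064.8 µg/L·h

AUC = 3060 µg/L·h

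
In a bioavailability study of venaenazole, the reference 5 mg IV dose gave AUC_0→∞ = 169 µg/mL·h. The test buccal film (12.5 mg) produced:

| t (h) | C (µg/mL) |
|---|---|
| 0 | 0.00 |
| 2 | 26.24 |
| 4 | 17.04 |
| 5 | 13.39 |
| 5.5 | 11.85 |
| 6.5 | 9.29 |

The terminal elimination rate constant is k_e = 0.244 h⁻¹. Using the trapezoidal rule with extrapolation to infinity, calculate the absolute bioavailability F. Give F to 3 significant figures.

F = 0.331

Trapezoidal AUC_0→6.5 (buccal film):
  [0→2]: (0.00+26.24)/2 × 2 = 26.24
  [2→4]: (26.24+17.04)/2 × 2 = 43.28
  [4→5]: (17.04+13.39)/2 × 1 = 15.215
  [5→5.5]: (13.39+11.85)/2 × 0.5 = 6.31
  [5.5→6.5]: (11.85+9.29)/2 × 1 = 10.57
  Sum = 101.615 µg/mL·h
Tail: C_last/k_e = 9.29/0.244 = 38.074
AUC_0→∞ (buccal film) = 101.615 + 38.074 = 139.689 µg/mL·h
F = (AUC_ev/D_ev)/(AUC_iv/D_iv) = (139.689/12.5)/(169/5) = 11.17512/33.8 = 0.3306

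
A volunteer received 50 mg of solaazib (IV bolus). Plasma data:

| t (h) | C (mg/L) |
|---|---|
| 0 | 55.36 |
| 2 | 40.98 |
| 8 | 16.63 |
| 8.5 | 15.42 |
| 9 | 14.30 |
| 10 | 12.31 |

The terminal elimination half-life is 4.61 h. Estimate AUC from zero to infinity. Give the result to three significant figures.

Trapezoidal AUC_0→10:
  [0→2]: (55.36+40.98)/2 × 2 = 96.34
  [2→8]: (40.98+16.63)/2 × 6 = 172.83
  [8→8.5]: (16.63+15.42)/2 × 0.5 = 8.0125
  [8.5→9]: (15.42+14.30)/2 × 0.5 = 7.43
  [9→10]: (14.30+12.31)/2 × 1 = 13.305
  Sum = 297.9175 mg/L·h
k_e = ln2 / t½ = 0.693147 / 4.61 = 0.1504 h^-1
Extrapolated tail: C_last / k_e = 12.31 / 0.1504 = 81.848
AUC_0→∞ = 297.9175 + 81.848 = 379.7655 mg/L·h

AUC = 380 mg/L·h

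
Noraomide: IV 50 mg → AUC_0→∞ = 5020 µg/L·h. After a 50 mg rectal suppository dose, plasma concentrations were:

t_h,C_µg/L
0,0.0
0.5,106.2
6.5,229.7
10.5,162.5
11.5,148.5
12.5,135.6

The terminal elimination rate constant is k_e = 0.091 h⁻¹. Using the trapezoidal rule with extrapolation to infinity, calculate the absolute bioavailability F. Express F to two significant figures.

F = 0.72

Trapezoidal AUC_0→12.5 (rectal suppository):
  [0→0.5]: (0.0+106.2)/2 × 0.5 = 26.55
  [0.5→6.5]: (106.2+229.7)/2 × 6 = 1007.7
  [6.5→10.5]: (229.7+162.5)/2 × 4 = 784.4
  [10.5→11.5]: (162.5+148.5)/2 × 1 = 155.5
  [11.5→12.5]: (148.5+135.6)/2 × 1 = 142.05
  Sum = 2116.2 µg/L·h
Tail: C_last/k_e = 135.6/0.091 = 1490.110
AUC_0→∞ (rectal suppository) = 2116.2 + 1490.110 = 3606.31 µg/L·h
F = (AUC_ev/D_ev)/(AUC_iv/D_iv) = (3606.31/50)/(5020/50) = 72.1262/100.4 = 0.7184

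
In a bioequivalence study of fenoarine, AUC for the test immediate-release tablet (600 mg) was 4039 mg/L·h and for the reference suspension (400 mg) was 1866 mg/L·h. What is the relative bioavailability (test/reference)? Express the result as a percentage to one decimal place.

F_rel = (AUC_test/D_test) / (AUC_ref/D_ref)
      = (4039/600) / (1866/400)
      = 6.73167 / 4.665 = 1.4430 = 144.30%

F_rel = 144.3%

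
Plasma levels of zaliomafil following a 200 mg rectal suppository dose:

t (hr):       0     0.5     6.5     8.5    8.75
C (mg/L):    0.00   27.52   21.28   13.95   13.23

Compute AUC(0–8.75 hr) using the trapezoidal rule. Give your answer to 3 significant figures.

AUC = 192 mg/L·hr

Trapezoidal AUC_0→8.75:
  [0→0.5]: (0.00+27.52)/2 × 0.5 = 6.88
  [0.5→6.5]: (27.52+21.28)/2 × 6 = 146.4
  [6.5→8.5]: (21.28+13.95)/2 × 2 = 35.23
  [8.5→8.75]: (13.95+13.23)/2 × 0.25 = 3.3975
  Sum = 191.9075 mg/L·hr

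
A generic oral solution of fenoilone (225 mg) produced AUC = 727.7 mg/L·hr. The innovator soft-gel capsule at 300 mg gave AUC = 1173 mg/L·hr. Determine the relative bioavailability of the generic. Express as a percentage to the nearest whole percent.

F_rel = (AUC_test/D_test) / (AUC_ref/D_ref)
      = (727.7/225) / (1173/300)
      = 3.23422 / 3.91 = 0.8272 = 82.72%

F_rel = 83%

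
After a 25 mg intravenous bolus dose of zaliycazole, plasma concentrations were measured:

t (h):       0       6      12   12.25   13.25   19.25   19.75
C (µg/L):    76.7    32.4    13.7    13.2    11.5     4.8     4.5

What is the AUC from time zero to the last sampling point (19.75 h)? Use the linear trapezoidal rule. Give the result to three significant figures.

AUC = 533 µg/L·h

Trapezoidal AUC_0→19.75:
  [0→6]: (76.7+32.4)/2 × 6 = 327.3
  [6→12]: (32.4+13.7)/2 × 6 = 138.3
  [12→12.25]: (13.7+13.2)/2 × 0.25 = 3.3625
  [12.25→13.25]: (13.2+11.5)/2 × 1 = 12.35
  [13.25→19.25]: (11.5+4.8)/2 × 6 = 48.9
  [19.25→19.75]: (4.8+4.5)/2 × 0.5 = 2.325
  Sum = 532.5375 µg/L·h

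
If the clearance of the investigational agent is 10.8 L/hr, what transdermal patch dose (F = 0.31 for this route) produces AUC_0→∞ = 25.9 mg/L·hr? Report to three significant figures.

Dose = 902 mg

Dose = CL × AUC_0→∞ / F
     = 10.8 × 25.9 / 0.31 = 902.323 mg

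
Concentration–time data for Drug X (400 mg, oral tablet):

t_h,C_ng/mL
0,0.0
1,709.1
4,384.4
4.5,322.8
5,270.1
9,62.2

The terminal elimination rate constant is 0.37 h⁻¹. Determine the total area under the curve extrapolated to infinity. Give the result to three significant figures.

AUC = 3150 ng/mL·h

Trapezoidal AUC_0→9:
  [0→1]: (0.0+709.1)/2 × 1 = 354.55
  [1→4]: (709.1+384.4)/2 × 3 = 1640.25
  [4→4.5]: (384.4+322.8)/2 × 0.5 = 176.8
  [4.5→5]: (322.8+270.1)/2 × 0.5 = 148.225
  [5→9]: (270.1+62.2)/2 × 4 = 664.6
  Sum = 2984.425 ng/mL·h
Extrapolated tail: C_last / k_e = 62.2 / 0.37 = 168.108
AUC_0→∞ = 2984.425 + 168.108 = 3152.533 ng/mL·h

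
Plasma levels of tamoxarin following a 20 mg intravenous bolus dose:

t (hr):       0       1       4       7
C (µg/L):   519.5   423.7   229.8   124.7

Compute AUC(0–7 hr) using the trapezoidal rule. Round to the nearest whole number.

Trapezoidal AUC_0→7:
  [0→1]: (519.5+423.7)/2 × 1 = 471.6
  [1→4]: (423.7+229.8)/2 × 3 = 980.25
  [4→7]: (229.8+124.7)/2 × 3 = 531.75
  Sum = 1983.6 µg/L·hr

AUC = 1984 µg/L·hr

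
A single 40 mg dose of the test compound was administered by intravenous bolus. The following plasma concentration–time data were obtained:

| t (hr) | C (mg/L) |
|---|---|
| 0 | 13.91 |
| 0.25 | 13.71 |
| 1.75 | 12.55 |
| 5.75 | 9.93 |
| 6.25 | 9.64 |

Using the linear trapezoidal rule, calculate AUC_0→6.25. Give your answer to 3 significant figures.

AUC = 73.0 mg/L·hr

Trapezoidal AUC_0→6.25:
  [0→0.25]: (13.91+13.71)/2 × 0.25 = 3.4525
  [0.25→1.75]: (13.71+12.55)/2 × 1.5 = 19.695
  [1.75→5.75]: (12.55+9.93)/2 × 4 = 44.96
  [5.75→6.25]: (9.93+9.64)/2 × 0.5 = 4.8925
  Sum = 73.0 mg/L·hr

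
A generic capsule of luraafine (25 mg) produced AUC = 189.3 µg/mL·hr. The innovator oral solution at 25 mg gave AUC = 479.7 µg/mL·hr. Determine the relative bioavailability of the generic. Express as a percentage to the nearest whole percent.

F_rel = 39%

F_rel = (AUC_test/D_test) / (AUC_ref/D_ref)
      = (189.3/25) / (479.7/25)
      = 7.572 / 19.188 = 0.3946 = 39.46%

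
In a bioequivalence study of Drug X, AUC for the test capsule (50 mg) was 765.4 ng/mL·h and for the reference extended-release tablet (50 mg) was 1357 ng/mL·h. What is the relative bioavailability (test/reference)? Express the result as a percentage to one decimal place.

F_rel = 56.4%

F_rel = (AUC_test/D_test) / (AUC_ref/D_ref)
      = (765.4/50) / (1357/50)
      = 15.308 / 27.14 = 0.5640 = 56.40%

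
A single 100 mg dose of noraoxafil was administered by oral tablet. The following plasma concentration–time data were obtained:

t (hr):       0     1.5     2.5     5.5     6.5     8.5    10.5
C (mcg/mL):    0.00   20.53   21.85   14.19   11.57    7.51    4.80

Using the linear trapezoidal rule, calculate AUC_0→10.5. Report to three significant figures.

AUC = 135 mcg/mL·hr

Trapezoidal AUC_0→10.5:
  [0→1.5]: (0.00+20.53)/2 × 1.5 = 15.3975
  [1.5→2.5]: (20.53+21.85)/2 × 1 = 21.19
  [2.5→5.5]: (21.85+14.19)/2 × 3 = 54.06
  [5.5→6.5]: (14.19+11.57)/2 × 1 = 12.88
  [6.5→8.5]: (11.57+7.51)/2 × 2 = 19.08
  [8.5→10.5]: (7.51+4.80)/2 × 2 = 12.31
  Sum = 134.9175 mcg/mL·hr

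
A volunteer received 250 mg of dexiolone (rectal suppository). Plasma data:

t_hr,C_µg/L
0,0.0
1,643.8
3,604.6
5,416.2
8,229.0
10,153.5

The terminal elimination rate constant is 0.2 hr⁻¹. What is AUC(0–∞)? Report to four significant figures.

Trapezoidal AUC_0→10:
  [0→1]: (0.0+643.8)/2 × 1 = 321.9
  [1→3]: (643.8+604.6)/2 × 2 = 1248.4
  [3→5]: (604.6+416.2)/2 × 2 = 1020.8
  [5→8]: (416.2+229.0)/2 × 3 = 967.8
  [8→10]: (229.0+153.5)/2 × 2 = 382.5
  Sum = 3941.4 µg/L·hr
Extrapolated tail: C_last / k_e = 153.5 / 0.2 = 767.500
AUC_0→∞ = 3941.4 + 767.500 = 4708.9 µg/L·hr

AUC = 4709 µg/L·hr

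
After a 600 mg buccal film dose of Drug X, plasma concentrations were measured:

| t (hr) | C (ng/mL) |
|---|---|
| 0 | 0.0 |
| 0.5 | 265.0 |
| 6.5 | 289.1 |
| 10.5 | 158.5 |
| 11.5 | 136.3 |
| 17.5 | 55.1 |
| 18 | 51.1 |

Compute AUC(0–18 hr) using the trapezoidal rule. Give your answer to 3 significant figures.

AUC = 3370 ng/mL·hr

Trapezoidal AUC_0→18:
  [0→0.5]: (0.0+265.0)/2 × 0.5 = 66.25
  [0.5→6.5]: (265.0+289.1)/2 × 6 = 1662.3
  [6.5→10.5]: (289.1+158.5)/2 × 4 = 895.2
  [10.5→11.5]: (158.5+136.3)/2 × 1 = 147.4
  [11.5→17.5]: (136.3+55.1)/2 × 6 = 574.2
  [17.5→18]: (55.1+51.1)/2 × 0.5 = 26.55
  Sum = 3371.9 ng/mL·hr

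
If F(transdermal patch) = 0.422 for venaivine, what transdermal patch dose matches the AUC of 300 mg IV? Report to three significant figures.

For equal systemic exposure: F × D_ev = D_iv
D_ev = D_iv / F = 300 / 0.422 = 710.9 mg

D_transdermal = 711 mg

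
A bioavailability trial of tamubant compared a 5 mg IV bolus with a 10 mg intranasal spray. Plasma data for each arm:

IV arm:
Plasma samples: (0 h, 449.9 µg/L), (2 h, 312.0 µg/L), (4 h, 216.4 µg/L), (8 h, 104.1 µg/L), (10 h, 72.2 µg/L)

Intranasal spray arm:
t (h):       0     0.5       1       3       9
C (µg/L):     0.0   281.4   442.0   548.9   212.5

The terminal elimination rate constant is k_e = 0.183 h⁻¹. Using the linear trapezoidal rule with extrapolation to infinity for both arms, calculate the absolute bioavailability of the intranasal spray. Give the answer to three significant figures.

Trapezoidal AUC_0→10 (IV):
  [0→2]: (449.9+312.0)/2 × 2 = 761.9
  [2→4]: (312.0+216.4)/2 × 2 = 528.4
  [4→8]: (216.4+104.1)/2 × 4 = 641.0
  [8→10]: (104.1+72.2)/2 × 2 = 176.3
  Sum = 2107.6 µg/L·h
IV tail: 72.2/0.183 = 394.536; AUC_iv,0→∞ = 2107.6 + 394.536 = 2502.136 µg/L·h
Trapezoidal AUC_0→9 (intranasal spray):
  [0→0.5]: (0.0+281.4)/2 × 0.5 = 70.35
  [0.5→1]: (281.4+442.0)/2 × 0.5 = 180.85
  [1→3]: (442.0+548.9)/2 × 2 = 990.9
  [3→9]: (548.9+212.5)/2 × 6 = 2284.2
  Sum = 3526.3 µg/L·h
intranasal spray tail: 212.5/0.183 = 1161.202; AUC_ev,0→∞ = 3526.3 + 1161.202 = 4687.502 µg/L·h
F = (AUC_ev/D_ev)/(AUC_iv/D_iv) = (4687.502/10)/(2502.136/5) = 468.7502/500.4272 = 0.9367

F = 0.937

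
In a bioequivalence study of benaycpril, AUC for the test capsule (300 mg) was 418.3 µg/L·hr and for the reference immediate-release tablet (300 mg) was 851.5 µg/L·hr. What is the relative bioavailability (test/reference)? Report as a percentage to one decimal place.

F_rel = (AUC_test/D_test) / (AUC_ref/D_ref)
      = (418.3/300) / (851.5/300)
      = 1.39433 / 2.83833 = 0.4913 = 49.13%

F_rel = 49.1%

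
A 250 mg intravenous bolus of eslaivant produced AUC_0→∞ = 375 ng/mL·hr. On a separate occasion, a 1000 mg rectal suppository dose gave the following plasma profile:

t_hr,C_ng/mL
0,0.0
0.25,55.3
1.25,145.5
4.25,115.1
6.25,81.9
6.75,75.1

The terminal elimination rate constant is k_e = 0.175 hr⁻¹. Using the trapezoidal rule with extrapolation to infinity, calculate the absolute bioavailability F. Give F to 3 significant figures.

Trapezoidal AUC_0→6.75 (rectal suppository):
  [0→0.25]: (0.0+55.3)/2 × 0.25 = 6.9125
  [0.25→1.25]: (55.3+145.5)/2 × 1 = 100.4
  [1.25→4.25]: (145.5+115.1)/2 × 3 = 390.9
  [4.25→6.25]: (115.1+81.9)/2 × 2 = 197.0
  [6.25→6.75]: (81.9+75.1)/2 × 0.5 = 39.25
  Sum = 734.4625 ng/mL·hr
Tail: C_last/k_e = 75.1/0.175 = 429.143
AUC_0→∞ (rectal suppository) = 734.4625 + 429.143 = 1163.6055 ng/mL·hr
F = (AUC_ev/D_ev)/(AUC_iv/D_iv) = (1163.6055/1000)/(375/250) = 1.1636055/1.5 = 0.7757

F = 0.776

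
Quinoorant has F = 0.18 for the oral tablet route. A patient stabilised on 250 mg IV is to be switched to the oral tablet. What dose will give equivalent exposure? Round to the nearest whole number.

For equal systemic exposure: F × D_ev = D_iv
D_ev = D_iv / F = 250 / 0.18 = 1388.89 mg

D_oral = 1389 mg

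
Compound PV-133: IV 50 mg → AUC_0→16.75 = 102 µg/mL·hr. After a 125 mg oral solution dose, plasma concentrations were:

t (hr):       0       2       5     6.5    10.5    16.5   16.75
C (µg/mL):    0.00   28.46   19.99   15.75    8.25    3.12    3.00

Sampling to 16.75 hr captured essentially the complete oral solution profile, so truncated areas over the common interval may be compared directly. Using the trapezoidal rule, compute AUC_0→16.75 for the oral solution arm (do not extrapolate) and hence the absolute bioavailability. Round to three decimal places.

F = 0.827

Trapezoidal AUC_0→16.75 (oral solution):
  [0→2]: (0.00+28.46)/2 × 2 = 28.46
  [2→5]: (28.46+19.99)/2 × 3 = 72.675
  [5→6.5]: (19.99+15.75)/2 × 1.5 = 26.805
  [6.5→10.5]: (15.75+8.25)/2 × 4 = 48.0
  [10.5→16.5]: (8.25+3.12)/2 × 6 = 34.11
  [16.5→16.75]: (3.12+3.00)/2 × 0.25 = 0.765
  Sum = 210.815 µg/mL·hr
F = (AUC_ev/D_ev)/(AUC_iv/D_iv) = (210.815/125)/(102/50) = 1.68652/2.04 = 0.8267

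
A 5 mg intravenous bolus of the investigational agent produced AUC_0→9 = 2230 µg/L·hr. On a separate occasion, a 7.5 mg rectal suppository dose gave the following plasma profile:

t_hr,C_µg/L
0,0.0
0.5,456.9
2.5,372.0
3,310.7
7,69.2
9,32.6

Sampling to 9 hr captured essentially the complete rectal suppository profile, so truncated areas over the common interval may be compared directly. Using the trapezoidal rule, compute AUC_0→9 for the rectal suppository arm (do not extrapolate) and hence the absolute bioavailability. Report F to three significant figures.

F = 0.591

Trapezoidal AUC_0→9 (rectal suppository):
  [0→0.5]: (0.0+456.9)/2 × 0.5 = 114.225
  [0.5→2.5]: (456.9+372.0)/2 × 2 = 828.9
  [2.5→3]: (372.0+310.7)/2 × 0.5 = 170.675
  [3→7]: (310.7+69.2)/2 × 4 = 759.8
  [7→9]: (69.2+32.6)/2 × 2 = 101.8
  Sum = 1975.4 µg/L·hr
F = (AUC_ev/D_ev)/(AUC_iv/D_iv) = (1975.4/7.5)/(2230/5) = 263.387/446 = 0.5906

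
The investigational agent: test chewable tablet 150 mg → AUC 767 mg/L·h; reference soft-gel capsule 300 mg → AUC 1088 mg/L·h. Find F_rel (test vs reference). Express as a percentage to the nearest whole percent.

F_rel = 141%

F_rel = (AUC_test/D_test) / (AUC_ref/D_ref)
      = (767/150) / (1088/300)
      = 5.11333 / 3.62667 = 1.4099 = 140.99%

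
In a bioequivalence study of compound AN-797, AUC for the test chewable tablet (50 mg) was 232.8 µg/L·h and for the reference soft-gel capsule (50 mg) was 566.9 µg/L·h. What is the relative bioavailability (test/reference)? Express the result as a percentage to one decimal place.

F_rel = 41.1%

F_rel = (AUC_test/D_test) / (AUC_ref/D_ref)
      = (232.8/50) / (566.9/50)
      = 4.656 / 11.338 = 0.4107 = 41.07%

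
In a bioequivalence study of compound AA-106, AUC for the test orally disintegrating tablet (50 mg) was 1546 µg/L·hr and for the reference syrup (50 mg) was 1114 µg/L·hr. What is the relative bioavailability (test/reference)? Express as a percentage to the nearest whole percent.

F_rel = (AUC_test/D_test) / (AUC_ref/D_ref)
      = (1546/50) / (1114/50)
      = 30.92 / 22.28 = 1.3878 = 138.78%

F_rel = 139%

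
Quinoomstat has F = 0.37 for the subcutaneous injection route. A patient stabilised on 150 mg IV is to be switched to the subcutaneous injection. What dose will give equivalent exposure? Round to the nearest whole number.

D_subcutaneous = 405 mg

For equal systemic exposure: F × D_ev = D_iv
D_ev = D_iv / F = 150 / 0.37 = 405.405 mg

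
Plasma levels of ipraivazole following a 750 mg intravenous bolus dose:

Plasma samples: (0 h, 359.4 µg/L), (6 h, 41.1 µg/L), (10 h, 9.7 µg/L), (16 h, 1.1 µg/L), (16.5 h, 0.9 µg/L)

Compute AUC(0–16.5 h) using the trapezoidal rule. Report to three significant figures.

AUC = 1340 µg/L·h

Trapezoidal AUC_0→16.5:
  [0→6]: (359.4+41.1)/2 × 6 = 1201.5
  [6→10]: (41.1+9.7)/2 × 4 = 101.6
  [10→16]: (9.7+1.1)/2 × 6 = 32.4
  [16→16.5]: (1.1+0.9)/2 × 0.5 = 0.5
  Sum = 1336.0 µg/L·h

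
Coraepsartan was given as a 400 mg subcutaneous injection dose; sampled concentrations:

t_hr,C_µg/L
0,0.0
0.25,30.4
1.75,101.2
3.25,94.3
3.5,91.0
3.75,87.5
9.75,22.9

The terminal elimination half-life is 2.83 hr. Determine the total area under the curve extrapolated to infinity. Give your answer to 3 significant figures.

AUC = 719 µg/L·hr

Trapezoidal AUC_0→9.75:
  [0→0.25]: (0.0+30.4)/2 × 0.25 = 3.8
  [0.25→1.75]: (30.4+101.2)/2 × 1.5 = 98.7
  [1.75→3.25]: (101.2+94.3)/2 × 1.5 = 146.625
  [3.25→3.5]: (94.3+91.0)/2 × 0.25 = 23.1625
  [3.5→3.75]: (91.0+87.5)/2 × 0.25 = 22.3125
  [3.75→9.75]: (87.5+22.9)/2 × 6 = 331.2
  Sum = 625.8 µg/L·hr
k_e = ln2 / t½ = 0.693147 / 2.83 = 0.2449 hr^-1
Extrapolated tail: C_last / k_e = 22.9 / 0.2449 = 93.508
AUC_0→∞ = 625.8 + 93.508 = 719.308 µg/L·hr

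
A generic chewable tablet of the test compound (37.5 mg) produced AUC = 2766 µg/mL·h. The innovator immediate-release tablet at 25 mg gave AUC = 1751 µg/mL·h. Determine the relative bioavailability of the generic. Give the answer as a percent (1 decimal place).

F_rel = (AUC_test/D_test) / (AUC_ref/D_ref)
      = (2766/37.5) / (1751/25)
      = 73.76 / 70.04 = 1.0531 = 105.31%

F_rel = 105.3%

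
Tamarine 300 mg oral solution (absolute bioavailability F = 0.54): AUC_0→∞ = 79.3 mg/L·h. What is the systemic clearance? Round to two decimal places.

CL = 2.04 L/h

CL = F × Dose / AUC_0→∞
   = 0.54 × 300 / 79.3 = 2.04288 L/h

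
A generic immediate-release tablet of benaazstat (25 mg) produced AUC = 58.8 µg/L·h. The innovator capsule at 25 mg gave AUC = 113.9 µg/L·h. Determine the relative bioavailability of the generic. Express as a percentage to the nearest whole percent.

F_rel = (AUC_test/D_test) / (AUC_ref/D_ref)
      = (58.8/25) / (113.9/25)
      = 2.352 / 4.556 = 0.5162 = 51.62%

F_rel = 52%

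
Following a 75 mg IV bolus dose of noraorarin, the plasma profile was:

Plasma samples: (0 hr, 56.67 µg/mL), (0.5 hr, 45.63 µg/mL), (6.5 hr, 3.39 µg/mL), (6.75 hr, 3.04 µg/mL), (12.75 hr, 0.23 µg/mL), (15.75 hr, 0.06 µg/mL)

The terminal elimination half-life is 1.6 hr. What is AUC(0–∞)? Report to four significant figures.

AUC = 183.8 µg/mL·hr

Trapezoidal AUC_0→15.75:
  [0→0.5]: (56.67+45.63)/2 × 0.5 = 25.575
  [0.5→6.5]: (45.63+3.39)/2 × 6 = 147.06
  [6.5→6.75]: (3.39+3.04)/2 × 0.25 = 0.80375
  [6.75→12.75]: (3.04+0.23)/2 × 6 = 9.81
  [12.75→15.75]: (0.23+0.06)/2 × 3 = 0.435
  Sum = 183.68375 µg/mL·hr
k_e = ln2 / t½ = 0.693147 / 1.6 = 0.4332 hr^-1
Extrapolated tail: C_last / k_e = 0.06 / 0.4332 = 0.139
AUC_0→∞ = 183.68375 + 0.139 = 183.82275 µg/mL·hr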